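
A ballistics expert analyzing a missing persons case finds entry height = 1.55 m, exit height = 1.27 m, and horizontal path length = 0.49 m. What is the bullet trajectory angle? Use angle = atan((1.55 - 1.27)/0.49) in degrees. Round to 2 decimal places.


Bullet trajectory angle:
Height difference = 1.55 - 1.27 = 0.28 m
angle = atan(0.28 / 0.49)
angle = atan(0.571429)
angle = 29.74 degrees

29.74


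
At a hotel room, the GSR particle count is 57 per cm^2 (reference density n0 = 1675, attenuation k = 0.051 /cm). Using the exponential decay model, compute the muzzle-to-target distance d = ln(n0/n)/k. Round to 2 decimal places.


GSR distance calculation:
n0/n = 1675 / 57 = 29.385965
ln(n0/n) = 3.380517
d = 3.380517 / 0.051 = 66.28 cm

66.28


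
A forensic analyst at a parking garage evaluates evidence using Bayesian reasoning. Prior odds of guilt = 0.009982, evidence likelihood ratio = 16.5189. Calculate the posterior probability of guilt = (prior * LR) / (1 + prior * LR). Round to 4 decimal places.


Bayesian evidence evaluation:
Posterior odds = prior_odds * LR = 0.009982 * 16.5189 = 0.1648917
Posterior probability = posterior_odds / (1 + posterior_odds)
= 0.1648917 / (1 + 0.1648917)
= 0.1648917 / 1.1648917
= 0.1416

0.1416


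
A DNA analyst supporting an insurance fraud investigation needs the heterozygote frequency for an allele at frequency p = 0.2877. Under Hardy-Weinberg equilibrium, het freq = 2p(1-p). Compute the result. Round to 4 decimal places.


Hardy-Weinberg heterozygote frequency:
q = 1 - p = 1 - 0.2877 = 0.7123
2pq = 2 * 0.2877 * 0.7123 = 0.4099

0.4099


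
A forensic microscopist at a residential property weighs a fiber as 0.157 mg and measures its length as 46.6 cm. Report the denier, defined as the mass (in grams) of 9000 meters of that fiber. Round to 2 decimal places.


Denier calculation:
Mass in grams = 0.157 mg / 1000 = 0.000157 g
Length in meters = 46.6 cm / 100 = 0.466 m
Linear density = mass / length = 0.000157 / 0.466 = 0.00033691 g/m
Denier = (g/m) * 9000 = 0.00033691 * 9000 = 3.03

3.03


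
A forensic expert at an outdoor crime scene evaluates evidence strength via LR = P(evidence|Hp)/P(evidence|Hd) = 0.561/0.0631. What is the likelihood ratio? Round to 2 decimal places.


Likelihood ratio calculation:
LR = P(E|Hp) / P(E|Hd)
LR = 0.561 / 0.0631
LR = 8.89

8.89


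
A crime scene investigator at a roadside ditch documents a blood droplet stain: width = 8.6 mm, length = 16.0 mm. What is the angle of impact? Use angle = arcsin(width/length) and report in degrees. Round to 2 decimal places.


Blood spatter impact angle calculation:
width / length = 8.6 / 16.0 = 0.5375
angle = arcsin(0.5375)
angle = 32.51 degrees

32.51


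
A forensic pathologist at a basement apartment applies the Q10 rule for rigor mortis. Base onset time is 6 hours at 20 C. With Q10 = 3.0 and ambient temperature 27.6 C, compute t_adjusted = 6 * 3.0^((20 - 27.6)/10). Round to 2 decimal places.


Rigor mortis time adjustment:
Exponent = (T_ref - T_actual) / 10 = (20 - 27.6) / 10 = -0.76
Q10 factor = 3.0^-0.76 = 0.4339
t_adjusted = 6 * 0.4339 = 2.60 hours

2.60


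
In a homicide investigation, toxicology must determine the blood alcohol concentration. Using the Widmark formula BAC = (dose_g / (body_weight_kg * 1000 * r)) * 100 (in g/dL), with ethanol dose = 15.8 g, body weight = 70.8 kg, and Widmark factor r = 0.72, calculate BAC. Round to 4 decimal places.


Applying the Widmark formula:
BAC = (dose_g / (body_wt * 1000 * r)) * 100
Denominator = 70.8 * 1000 * 0.72 = 50976
BAC = (15.8 / 50976) * 100
BAC = 0.0310 g/dL

0.0310


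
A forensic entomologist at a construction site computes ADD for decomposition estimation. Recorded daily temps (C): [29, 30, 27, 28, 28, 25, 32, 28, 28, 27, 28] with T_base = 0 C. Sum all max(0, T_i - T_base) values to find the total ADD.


Computing ADD day by day:
Day 1: max(0, 29 - 0) = 29
Day 2: max(0, 30 - 0) = 30
Day 3: max(0, 27 - 0) = 27
Day 4: max(0, 28 - 0) = 28
Day 5: max(0, 28 - 0) = 28
Day 6: max(0, 25 - 0) = 25
Day 7: max(0, 32 - 0) = 32
Day 8: max(0, 28 - 0) = 28
Day 9: max(0, 28 - 0) = 28
Day 10: max(0, 27 - 0) = 27
Day 11: max(0, 28 - 0) = 28
Total ADD = 310

310


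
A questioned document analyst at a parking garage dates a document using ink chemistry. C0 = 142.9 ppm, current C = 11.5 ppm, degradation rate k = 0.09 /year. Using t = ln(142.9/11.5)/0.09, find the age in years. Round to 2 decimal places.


Document age estimation:
C0/C = 142.9 / 11.5 = 12.426087
ln(C0/C) = 2.519798
t = 2.519798 / 0.09 = 28.00 years

28.00


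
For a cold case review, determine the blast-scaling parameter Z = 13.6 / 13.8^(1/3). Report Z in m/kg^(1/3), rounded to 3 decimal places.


Scaled distance calculation:
W^(1/3) = 13.8^(1/3) = 2.39861
Z = R / W^(1/3) = 13.6 / 2.39861
Z = 5.670 m/kg^(1/3)

5.670


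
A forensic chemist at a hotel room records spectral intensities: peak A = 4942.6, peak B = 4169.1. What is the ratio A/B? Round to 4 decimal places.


Spectral peak ratio:
Peak A = 4942.6 counts
Peak B = 4169.1 counts
Ratio = 4942.6 / 4169.1 = 1.1855

1.1855


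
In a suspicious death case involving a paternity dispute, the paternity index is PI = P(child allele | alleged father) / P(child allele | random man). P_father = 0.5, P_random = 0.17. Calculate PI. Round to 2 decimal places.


Paternity Index calculation:
PI = P(allele|father) / P(allele|random)
PI = 0.5 / 0.17
PI = 2.94

2.94


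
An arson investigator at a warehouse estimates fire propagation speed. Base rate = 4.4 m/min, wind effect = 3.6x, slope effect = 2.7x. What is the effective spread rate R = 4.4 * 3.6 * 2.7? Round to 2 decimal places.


Fire spread rate calculation:
R = R0 * wind_factor * slope_factor
= 4.4 * 3.6 * 2.7
= 15.84 * 2.7
= 42.77 m/min

42.77


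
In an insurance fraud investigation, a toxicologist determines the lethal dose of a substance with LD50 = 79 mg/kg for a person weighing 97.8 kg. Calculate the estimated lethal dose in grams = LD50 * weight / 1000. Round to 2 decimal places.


Lethal dose calculation:
Lethal dose = LD50 * body_weight / 1000
= 79 * 97.8 / 1000
= 7726.2 / 1000
= 7.73 g

7.73


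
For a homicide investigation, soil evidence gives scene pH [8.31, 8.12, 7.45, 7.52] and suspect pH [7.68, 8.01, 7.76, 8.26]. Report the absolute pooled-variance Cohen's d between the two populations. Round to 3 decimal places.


Pooled-variance Cohen's d for soil pH comparison:
Scene mean = 31.4 / 4 = 7.85
Suspect mean = 31.71 / 4 = 7.9275
Scene sample variance s_s^2 = 0.184467
Suspect sample variance s_c^2 = 0.068892
Pooled variance = ((n_s-1)*s_s^2 + (n_c-1)*s_c^2) / (n_s + n_c - 2) = 0.126679
Pooled SD = sqrt(0.126679) = 0.35592
Mean difference = -0.0775
|d| = |-0.0775| / 0.35592 = 0.218

0.218


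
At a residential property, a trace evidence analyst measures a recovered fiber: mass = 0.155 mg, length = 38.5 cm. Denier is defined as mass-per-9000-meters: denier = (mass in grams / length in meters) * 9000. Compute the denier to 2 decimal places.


Denier calculation:
Mass in grams = 0.155 mg / 1000 = 0.000155 g
Length in meters = 38.5 cm / 100 = 0.385 m
Linear density = mass / length = 0.000155 / 0.385 = 0.0004026 g/m
Denier = (g/m) * 9000 = 0.0004026 * 9000 = 3.62

3.62


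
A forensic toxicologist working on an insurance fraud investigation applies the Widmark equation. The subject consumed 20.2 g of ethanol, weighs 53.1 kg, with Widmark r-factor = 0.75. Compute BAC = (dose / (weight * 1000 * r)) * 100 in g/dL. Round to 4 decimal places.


Applying the Widmark formula:
BAC = (dose_g / (body_wt * 1000 * r)) * 100
Denominator = 53.1 * 1000 * 0.75 = 39825
BAC = (20.2 / 39825) * 100
BAC = 0.0507 g/dL

0.0507


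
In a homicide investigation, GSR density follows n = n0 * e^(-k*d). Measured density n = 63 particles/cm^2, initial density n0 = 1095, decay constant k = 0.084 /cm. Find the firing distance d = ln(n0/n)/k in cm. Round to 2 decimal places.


GSR distance calculation:
n0/n = 1095 / 63 = 17.380952
ln(n0/n) = 2.855375
d = 2.855375 / 0.084 = 33.99 cm

33.99


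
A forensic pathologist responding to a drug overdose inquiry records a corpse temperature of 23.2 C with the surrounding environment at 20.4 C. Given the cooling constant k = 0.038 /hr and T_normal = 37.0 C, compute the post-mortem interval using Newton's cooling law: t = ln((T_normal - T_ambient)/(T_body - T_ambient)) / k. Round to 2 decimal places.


Using Newton's law of cooling:
t = ln((T_normal - T_ambient) / (T_body - T_ambient)) / k
T_normal - T_ambient = 16.6
T_body - T_ambient = 2.8
Ratio = 5.928571
ln(ratio) = 1.779783
t = 1.779783 / 0.038 = 46.84 hours

46.84


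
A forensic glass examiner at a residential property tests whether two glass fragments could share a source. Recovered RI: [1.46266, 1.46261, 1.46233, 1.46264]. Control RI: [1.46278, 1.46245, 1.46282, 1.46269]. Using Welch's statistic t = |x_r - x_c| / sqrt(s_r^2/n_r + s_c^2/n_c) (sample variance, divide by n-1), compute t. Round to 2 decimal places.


Welch's t-criterion for glass RI comparison:
Recovered mean = sum / n_r = 5.85024 / 4 = 1.46256
Control mean = sum / n_c = 5.85074 / 4 = 1.462685
Recovered sample variance s_r^2 = 2.39333e-08
Control sample variance s_c^2 = 2.75e-08
Welch SE (unpooled) = sqrt(s_r^2/n_r + s_c^2/n_c) = sqrt(5.98333e-09 + 6.875e-09) = sqrt(1.28583e-08) = 0.000113394
|mean_r - mean_c| = 0.000125
t = 0.000125 / 0.000113394 = 1.10

1.10


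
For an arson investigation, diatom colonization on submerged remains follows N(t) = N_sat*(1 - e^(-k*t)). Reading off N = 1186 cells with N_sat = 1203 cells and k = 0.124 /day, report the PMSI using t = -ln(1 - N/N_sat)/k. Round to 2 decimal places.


PMSI from diatom colonization curve:
N / N_sat = 1186 / 1203 = 0.985869
1 - N/N_sat = 0.014131
ln(1 - N/N_sat) = -4.259384
t = -ln(1 - N/N_sat) / k = -(-4.259384) / 0.124 = 34.35 days

34.35


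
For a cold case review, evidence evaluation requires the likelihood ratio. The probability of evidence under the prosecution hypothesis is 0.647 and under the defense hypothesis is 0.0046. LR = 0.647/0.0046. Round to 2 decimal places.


Likelihood ratio calculation:
LR = P(E|Hp) / P(E|Hd)
LR = 0.647 / 0.0046
LR = 140.65

140.65


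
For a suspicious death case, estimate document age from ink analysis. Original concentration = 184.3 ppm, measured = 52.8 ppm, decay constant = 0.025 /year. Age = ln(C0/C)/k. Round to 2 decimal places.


Document age estimation:
C0/C = 184.3 / 52.8 = 3.49053
ln(C0/C) = 1.250054
t = 1.250054 / 0.025 = 50.00 years

50.00


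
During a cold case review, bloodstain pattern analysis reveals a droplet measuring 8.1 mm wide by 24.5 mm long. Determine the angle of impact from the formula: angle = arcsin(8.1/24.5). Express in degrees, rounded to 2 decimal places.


Blood spatter impact angle calculation:
width / length = 8.1 / 24.5 = 0.330612
angle = arcsin(0.330612)
angle = 19.31 degrees

19.31


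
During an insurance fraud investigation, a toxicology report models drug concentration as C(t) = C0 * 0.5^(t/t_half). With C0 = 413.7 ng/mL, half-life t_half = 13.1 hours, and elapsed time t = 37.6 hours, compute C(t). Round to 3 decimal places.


Drug concentration decay:
Number of half-lives = t / t_half = 37.6 / 13.1 = 2.870229
Decay factor = 0.5^2.870229 = 0.136765
C(t) = 413.7 * 0.136765 = 56.580 ng/mL

56.580


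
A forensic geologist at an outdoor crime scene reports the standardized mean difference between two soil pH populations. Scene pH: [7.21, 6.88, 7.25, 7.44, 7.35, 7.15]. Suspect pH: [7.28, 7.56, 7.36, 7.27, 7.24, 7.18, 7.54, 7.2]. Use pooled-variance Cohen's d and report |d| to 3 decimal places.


Pooled-variance Cohen's d for soil pH comparison:
Scene mean = 43.28 / 6 = 7.213333
Suspect mean = 58.63 / 8 = 7.32875
Scene sample variance s_s^2 = 0.037307
Suspect sample variance s_c^2 = 0.021641
Pooled variance = ((n_s-1)*s_s^2 + (n_c-1)*s_c^2) / (n_s + n_c - 2) = 0.028168
Pooled SD = sqrt(0.028168) = 0.167833
Mean difference = -0.115417
|d| = |-0.115417| / 0.167833 = 0.688

0.688


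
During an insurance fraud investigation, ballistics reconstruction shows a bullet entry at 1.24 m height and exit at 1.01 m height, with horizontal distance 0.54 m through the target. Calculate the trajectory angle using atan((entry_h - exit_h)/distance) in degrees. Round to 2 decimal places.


Bullet trajectory angle:
Height difference = 1.24 - 1.01 = 0.23 m
angle = atan(0.23 / 0.54)
angle = atan(0.425926)
angle = 23.07 degrees

23.07


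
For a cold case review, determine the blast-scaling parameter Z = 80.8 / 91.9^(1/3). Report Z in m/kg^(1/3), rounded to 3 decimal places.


Scaled distance calculation:
W^(1/3) = 91.9^(1/3) = 4.512721
Z = R / W^(1/3) = 80.8 / 4.512721
Z = 17.905 m/kg^(1/3)

17.905


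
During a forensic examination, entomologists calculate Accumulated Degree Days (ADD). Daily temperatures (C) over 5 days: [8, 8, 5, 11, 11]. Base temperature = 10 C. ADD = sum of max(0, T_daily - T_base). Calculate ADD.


Computing ADD day by day:
Day 1: max(0, 8 - 10) = 0
Day 2: max(0, 8 - 10) = 0
Day 3: max(0, 5 - 10) = 0
Day 4: max(0, 11 - 10) = 1
Day 5: max(0, 11 - 10) = 1
Total ADD = 2

2


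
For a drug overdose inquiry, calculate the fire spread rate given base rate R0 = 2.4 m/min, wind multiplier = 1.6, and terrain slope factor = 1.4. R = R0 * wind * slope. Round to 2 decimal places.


Fire spread rate calculation:
R = R0 * wind_factor * slope_factor
= 2.4 * 1.6 * 1.4
= 3.84 * 1.4
= 5.38 m/min

5.38


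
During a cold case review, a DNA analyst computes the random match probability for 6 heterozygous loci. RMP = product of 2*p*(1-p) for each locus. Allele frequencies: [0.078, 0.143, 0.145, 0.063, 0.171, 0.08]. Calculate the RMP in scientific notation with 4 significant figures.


Computing RMP for 6 loci:
Locus 1: 2 * 0.078 * 0.922 = 0.143832
Locus 2: 2 * 0.143 * 0.857 = 0.245102
Locus 3: 2 * 0.145 * 0.855 = 0.24795
Locus 4: 2 * 0.063 * 0.937 = 0.118062
Locus 5: 2 * 0.171 * 0.829 = 0.283518
Locus 6: 2 * 0.08 * 0.92 = 0.1472
RMP = 4.307e-05

4.307e-05


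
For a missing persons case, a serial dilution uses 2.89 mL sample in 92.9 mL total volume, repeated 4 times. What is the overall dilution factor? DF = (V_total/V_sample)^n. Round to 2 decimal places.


Dilution factor calculation:
Single dilution = V_total / V_sample = 92.9 / 2.89 ≈ 32.145329
Number of dilutions = 4
Total DF = (92.9 / 2.89)^4 (full precision, rounded at the end) = 1067754.68

1067754.68


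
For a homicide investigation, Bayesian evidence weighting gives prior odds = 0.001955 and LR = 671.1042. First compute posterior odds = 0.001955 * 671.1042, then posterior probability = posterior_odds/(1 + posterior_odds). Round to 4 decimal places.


Bayesian evidence evaluation:
Posterior odds = prior_odds * LR = 0.001955 * 671.1042 = 1.312009
Posterior probability = posterior_odds / (1 + posterior_odds)
= 1.312009 / (1 + 1.312009)
= 1.312009 / 2.312009
= 0.5675

0.5675


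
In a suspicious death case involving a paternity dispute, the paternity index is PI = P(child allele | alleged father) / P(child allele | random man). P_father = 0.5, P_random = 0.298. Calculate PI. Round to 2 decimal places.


Paternity Index calculation:
PI = P(allele|father) / P(allele|random)
PI = 0.5 / 0.298
PI = 1.68

1.68


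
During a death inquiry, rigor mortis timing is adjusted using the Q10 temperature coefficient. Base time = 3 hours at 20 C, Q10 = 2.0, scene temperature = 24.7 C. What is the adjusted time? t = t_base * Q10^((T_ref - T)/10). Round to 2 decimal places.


Rigor mortis time adjustment:
Exponent = (T_ref - T_actual) / 10 = (20 - 24.7) / 10 = -0.47
Q10 factor = 2.0^-0.47 = 0.72196
t_adjusted = 3 * 0.72196 = 2.17 hours

2.17


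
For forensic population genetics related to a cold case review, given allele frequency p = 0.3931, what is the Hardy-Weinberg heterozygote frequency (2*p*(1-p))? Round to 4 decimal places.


Hardy-Weinberg heterozygote frequency:
q = 1 - p = 1 - 0.3931 = 0.6069
2pq = 2 * 0.3931 * 0.6069 = 0.4771

0.4771


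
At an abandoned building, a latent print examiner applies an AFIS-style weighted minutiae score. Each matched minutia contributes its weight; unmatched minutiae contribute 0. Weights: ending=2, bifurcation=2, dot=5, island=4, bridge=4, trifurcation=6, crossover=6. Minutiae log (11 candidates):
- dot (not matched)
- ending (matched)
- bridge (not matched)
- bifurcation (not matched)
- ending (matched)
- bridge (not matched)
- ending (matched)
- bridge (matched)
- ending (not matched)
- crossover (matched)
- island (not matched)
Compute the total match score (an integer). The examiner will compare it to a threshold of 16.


Weighted minutiae match score:
  dot: not matched, +0
  ending: matched, +2 (running total 2)
  bridge: not matched, +0
  bifurcation: not matched, +0
  ending: matched, +2 (running total 4)
  bridge: not matched, +0
  ending: matched, +2 (running total 6)
  bridge: matched, +4 (running total 10)
  ending: not matched, +0
  crossover: matched, +6 (running total 16)
  island: not matched, +0
Total score = 16
Threshold = 16; verdict = identification

16


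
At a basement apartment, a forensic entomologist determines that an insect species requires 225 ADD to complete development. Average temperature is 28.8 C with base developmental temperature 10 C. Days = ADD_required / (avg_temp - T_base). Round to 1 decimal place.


Insect development time:
Effective temperature = avg_temp - T_base = 28.8 - 10 = 18.8 C
Days = ADD / effective_temp = 225 / 18.8 = 12.0 days

12.0


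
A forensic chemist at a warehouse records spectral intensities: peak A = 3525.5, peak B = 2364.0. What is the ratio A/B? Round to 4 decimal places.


Spectral peak ratio:
Peak A = 3525.5 counts
Peak B = 2364.0 counts
Ratio = 3525.5 / 2364.0 = 1.4913

1.4913


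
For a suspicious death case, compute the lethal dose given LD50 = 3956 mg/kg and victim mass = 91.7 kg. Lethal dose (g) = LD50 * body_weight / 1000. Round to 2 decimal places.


Lethal dose calculation:
Lethal dose = LD50 * body_weight / 1000
= 3956 * 91.7 / 1000
= 362765.2 / 1000
= 362.77 g

362.77


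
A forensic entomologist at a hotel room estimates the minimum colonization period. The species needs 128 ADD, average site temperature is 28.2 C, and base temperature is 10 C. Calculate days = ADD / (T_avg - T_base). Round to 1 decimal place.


Insect development time:
Effective temperature = avg_temp - T_base = 28.2 - 10 = 18.2 C
Days = ADD / effective_temp = 128 / 18.2 = 7.0 days

7.0


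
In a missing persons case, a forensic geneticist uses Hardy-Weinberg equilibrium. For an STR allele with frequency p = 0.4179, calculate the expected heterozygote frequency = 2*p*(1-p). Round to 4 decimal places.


Hardy-Weinberg heterozygote frequency:
q = 1 - p = 1 - 0.4179 = 0.5821
2pq = 2 * 0.4179 * 0.5821 = 0.4865

0.4865


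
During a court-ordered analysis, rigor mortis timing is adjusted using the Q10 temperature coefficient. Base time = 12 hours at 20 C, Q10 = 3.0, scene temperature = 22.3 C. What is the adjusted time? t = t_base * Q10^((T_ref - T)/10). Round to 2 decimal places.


Rigor mortis time adjustment:
Exponent = (T_ref - T_actual) / 10 = (20 - 22.3) / 10 = -0.23
Q10 factor = 3.0^-0.23 = 0.77672
t_adjusted = 12 * 0.77672 = 9.32 hours

9.32


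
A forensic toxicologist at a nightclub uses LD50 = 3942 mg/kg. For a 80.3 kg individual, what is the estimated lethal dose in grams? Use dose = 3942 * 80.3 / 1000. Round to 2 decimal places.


Lethal dose calculation:
Lethal dose = LD50 * body_weight / 1000
= 3942 * 80.3 / 1000
= 316542.6 / 1000
= 316.54 g

316.54


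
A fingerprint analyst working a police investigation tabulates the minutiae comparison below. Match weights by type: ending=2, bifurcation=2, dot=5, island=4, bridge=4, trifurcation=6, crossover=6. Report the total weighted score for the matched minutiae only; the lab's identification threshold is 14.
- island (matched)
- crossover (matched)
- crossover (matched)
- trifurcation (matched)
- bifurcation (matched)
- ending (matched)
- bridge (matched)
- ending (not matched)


Weighted minutiae match score:
  island: matched, +4 (running total 4)
  crossover: matched, +6 (running total 10)
  crossover: matched, +6 (running total 16)
  trifurcation: matched, +6 (running total 22)
  bifurcation: matched, +2 (running total 24)
  ending: matched, +2 (running total 26)
  bridge: matched, +4 (running total 30)
  ending: not matched, +0
Total score = 30
Threshold = 14; verdict = identification

30


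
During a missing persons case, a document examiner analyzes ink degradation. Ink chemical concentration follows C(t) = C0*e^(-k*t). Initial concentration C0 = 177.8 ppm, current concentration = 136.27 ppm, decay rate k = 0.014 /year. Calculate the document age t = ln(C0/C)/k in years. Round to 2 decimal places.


Document age estimation:
C0/C = 177.8 / 136.27 = 1.304763
ln(C0/C) = 0.266021
t = 0.266021 / 0.014 = 19.00 years

19.00


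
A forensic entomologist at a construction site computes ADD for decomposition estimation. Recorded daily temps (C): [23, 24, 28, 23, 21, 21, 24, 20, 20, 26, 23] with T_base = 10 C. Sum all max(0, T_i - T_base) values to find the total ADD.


Computing ADD day by day:
Day 1: max(0, 23 - 10) = 13
Day 2: max(0, 24 - 10) = 14
Day 3: max(0, 28 - 10) = 18
Day 4: max(0, 23 - 10) = 13
Day 5: max(0, 21 - 10) = 11
Day 6: max(0, 21 - 10) = 11
Day 7: max(0, 24 - 10) = 14
Day 8: max(0, 20 - 10) = 10
Day 9: max(0, 20 - 10) = 10
Day 10: max(0, 26 - 10) = 16
Day 11: max(0, 23 - 10) = 13
Total ADD = 143

143


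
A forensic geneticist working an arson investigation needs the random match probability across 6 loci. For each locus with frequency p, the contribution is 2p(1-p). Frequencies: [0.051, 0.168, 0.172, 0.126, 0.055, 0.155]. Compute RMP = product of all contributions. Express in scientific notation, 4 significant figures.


Computing RMP for 6 loci:
Locus 1: 2 * 0.051 * 0.949 = 0.096798
Locus 2: 2 * 0.168 * 0.832 = 0.279552
Locus 3: 2 * 0.172 * 0.828 = 0.284832
Locus 4: 2 * 0.126 * 0.874 = 0.220248
Locus 5: 2 * 0.055 * 0.945 = 0.10395
Locus 6: 2 * 0.155 * 0.845 = 0.26195
RMP = 4.622e-05

4.622e-05


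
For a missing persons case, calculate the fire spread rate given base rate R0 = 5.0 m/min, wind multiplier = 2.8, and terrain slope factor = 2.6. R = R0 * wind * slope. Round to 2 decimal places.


Fire spread rate calculation:
R = R0 * wind_factor * slope_factor
= 5.0 * 2.8 * 2.6
= 14 * 2.6
= 36.40 m/min

36.40


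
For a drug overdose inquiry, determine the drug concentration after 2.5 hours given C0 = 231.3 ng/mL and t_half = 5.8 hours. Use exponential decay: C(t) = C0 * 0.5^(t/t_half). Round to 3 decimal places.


Drug concentration decay:
Number of half-lives = t / t_half = 2.5 / 5.8 = 0.431034
Decay factor = 0.5^0.431034 = 0.74172999
C(t) = 231.3 * 0.74172999 = 171.562 ng/mL

171.562


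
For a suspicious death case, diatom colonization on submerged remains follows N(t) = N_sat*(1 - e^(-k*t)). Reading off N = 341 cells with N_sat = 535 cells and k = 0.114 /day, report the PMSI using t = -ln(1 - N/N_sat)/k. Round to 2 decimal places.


PMSI from diatom colonization curve:
N / N_sat = 341 / 535 = 0.637383
1 - N/N_sat = 0.362617
ln(1 - N/N_sat) = -1.014408
t = -ln(1 - N/N_sat) / k = -(-1.014408) / 0.114 = 8.90 days

8.90


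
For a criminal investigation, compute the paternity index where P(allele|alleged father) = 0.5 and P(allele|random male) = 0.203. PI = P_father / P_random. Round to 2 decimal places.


Paternity Index calculation:
PI = P(allele|father) / P(allele|random)
PI = 0.5 / 0.203
PI = 2.46

2.46


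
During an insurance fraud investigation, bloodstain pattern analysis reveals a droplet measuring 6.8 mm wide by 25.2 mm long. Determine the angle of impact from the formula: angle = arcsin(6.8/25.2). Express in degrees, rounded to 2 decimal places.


Blood spatter impact angle calculation:
width / length = 6.8 / 25.2 = 0.269841
angle = arcsin(0.269841)
angle = 15.65 degrees

15.65


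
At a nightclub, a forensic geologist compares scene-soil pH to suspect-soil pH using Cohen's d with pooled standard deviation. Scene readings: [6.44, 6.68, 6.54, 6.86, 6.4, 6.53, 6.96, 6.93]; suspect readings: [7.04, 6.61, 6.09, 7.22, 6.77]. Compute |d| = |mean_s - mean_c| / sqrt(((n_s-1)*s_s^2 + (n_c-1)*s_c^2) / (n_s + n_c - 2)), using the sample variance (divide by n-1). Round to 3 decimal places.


Pooled-variance Cohen's d for soil pH comparison:
Scene mean = 53.34 / 8 = 6.6675
Suspect mean = 33.73 / 5 = 6.746
Scene sample variance s_s^2 = 0.050021
Suspect sample variance s_c^2 = 0.19013
Pooled variance = ((n_s-1)*s_s^2 + (n_c-1)*s_c^2) / (n_s + n_c - 2) = 0.10097
Pooled SD = sqrt(0.10097) = 0.317758
Mean difference = -0.0785
|d| = |-0.0785| / 0.317758 = 0.247

0.247


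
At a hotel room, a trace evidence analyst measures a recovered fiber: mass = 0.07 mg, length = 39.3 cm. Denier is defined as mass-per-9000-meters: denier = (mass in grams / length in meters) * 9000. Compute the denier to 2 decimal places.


Denier calculation:
Mass in grams = 0.07 mg / 1000 = 0.00007 g
Length in meters = 39.3 cm / 100 = 0.393 m
Linear density = mass / length = 0.00007 / 0.393 = 0.00017812 g/m
Denier = (g/m) * 9000 = 0.00017812 * 9000 = 1.60

1.60


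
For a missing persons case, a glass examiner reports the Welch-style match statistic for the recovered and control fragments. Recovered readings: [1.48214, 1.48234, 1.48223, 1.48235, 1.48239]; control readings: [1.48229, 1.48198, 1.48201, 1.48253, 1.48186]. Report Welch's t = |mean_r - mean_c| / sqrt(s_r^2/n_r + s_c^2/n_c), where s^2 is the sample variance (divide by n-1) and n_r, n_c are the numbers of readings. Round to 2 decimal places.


Welch's t-criterion for glass RI comparison:
Recovered mean = sum / n_r = 7.41145 / 5 = 1.48229
Control mean = sum / n_c = 7.41067 / 5 = 1.482134
Recovered sample variance s_r^2 = 1.055e-08
Control sample variance s_c^2 = 7.383e-08
Welch SE (unpooled) = sqrt(s_r^2/n_r + s_c^2/n_c) = sqrt(2.11e-09 + 1.4766e-08) = sqrt(1.6876e-08) = 0.000129908
|mean_r - mean_c| = 0.000156
t = 0.000156 / 0.000129908 = 1.20

1.20


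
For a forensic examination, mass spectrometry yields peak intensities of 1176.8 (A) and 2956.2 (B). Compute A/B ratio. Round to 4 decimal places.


Spectral peak ratio:
Peak A = 1176.8 counts
Peak B = 2956.2 counts
Ratio = 1176.8 / 2956.2 = 0.3981

0.3981


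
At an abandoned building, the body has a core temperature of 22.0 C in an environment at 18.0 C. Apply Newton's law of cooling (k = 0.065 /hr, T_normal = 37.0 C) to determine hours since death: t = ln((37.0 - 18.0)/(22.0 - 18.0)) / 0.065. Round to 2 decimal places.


Using Newton's law of cooling:
t = ln((T_normal - T_ambient) / (T_body - T_ambient)) / k
T_normal - T_ambient = 19.0
T_body - T_ambient = 4.0
Ratio = 4.75
ln(ratio) = 1.558145
t = 1.558145 / 0.065 = 23.97 hours

23.97


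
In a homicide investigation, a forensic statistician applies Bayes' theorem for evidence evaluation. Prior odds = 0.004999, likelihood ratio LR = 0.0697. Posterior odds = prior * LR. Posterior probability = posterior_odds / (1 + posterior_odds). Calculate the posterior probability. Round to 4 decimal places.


Bayesian evidence evaluation:
Posterior odds = prior_odds * LR = 0.004999 * 0.0697 = 0.0003484303
Posterior probability = posterior_odds / (1 + posterior_odds)
= 0.0003484303 / (1 + 0.0003484303)
= 0.0003484303 / 1.0003484303
= 0.0003

0.0003


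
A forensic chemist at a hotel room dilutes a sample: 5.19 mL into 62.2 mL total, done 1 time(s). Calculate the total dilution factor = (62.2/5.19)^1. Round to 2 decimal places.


Dilution factor calculation:
Single dilution = V_total / V_sample = 62.2 / 5.19 ≈ 11.984586
Number of dilutions = 1
Total DF = (62.2 / 5.19)^1 (full precision, rounded at the end) = 11.98

11.98


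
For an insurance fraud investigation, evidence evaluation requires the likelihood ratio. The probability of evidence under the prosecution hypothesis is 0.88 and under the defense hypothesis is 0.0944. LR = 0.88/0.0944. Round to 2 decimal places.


Likelihood ratio calculation:
LR = P(E|Hp) / P(E|Hd)
LR = 0.88 / 0.0944
LR = 9.32

9.32


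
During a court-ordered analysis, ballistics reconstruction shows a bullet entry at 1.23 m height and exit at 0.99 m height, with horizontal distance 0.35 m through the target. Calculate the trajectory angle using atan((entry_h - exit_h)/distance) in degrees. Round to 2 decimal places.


Bullet trajectory angle:
Height difference = 1.23 - 0.99 = 0.24 m
angle = atan(0.24 / 0.35)
angle = atan(0.685714)
angle = 34.44 degrees

34.44


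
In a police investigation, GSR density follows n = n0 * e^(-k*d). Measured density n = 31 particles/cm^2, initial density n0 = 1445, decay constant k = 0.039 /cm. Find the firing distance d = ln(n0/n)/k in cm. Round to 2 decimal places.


GSR distance calculation:
n0/n = 1445 / 31 = 46.612903
ln(n0/n) = 3.841877
d = 3.841877 / 0.039 = 98.51 cm

98.51


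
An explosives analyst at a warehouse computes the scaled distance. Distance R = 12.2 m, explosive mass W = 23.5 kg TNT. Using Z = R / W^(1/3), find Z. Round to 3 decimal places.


Scaled distance calculation:
W^(1/3) = 23.5^(1/3) = 2.864327
Z = R / W^(1/3) = 12.2 / 2.864327
Z = 4.259 m/kg^(1/3)

4.259


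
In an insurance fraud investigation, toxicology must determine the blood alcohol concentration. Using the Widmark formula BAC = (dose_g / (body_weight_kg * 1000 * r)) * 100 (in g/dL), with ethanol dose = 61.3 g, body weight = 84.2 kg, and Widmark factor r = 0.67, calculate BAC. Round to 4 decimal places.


Applying the Widmark formula:
BAC = (dose_g / (body_wt * 1000 * r)) * 100
Denominator = 84.2 * 1000 * 0.67 = 56414
BAC = (61.3 / 56414) * 100
BAC = 0.1087 g/dL

0.1087


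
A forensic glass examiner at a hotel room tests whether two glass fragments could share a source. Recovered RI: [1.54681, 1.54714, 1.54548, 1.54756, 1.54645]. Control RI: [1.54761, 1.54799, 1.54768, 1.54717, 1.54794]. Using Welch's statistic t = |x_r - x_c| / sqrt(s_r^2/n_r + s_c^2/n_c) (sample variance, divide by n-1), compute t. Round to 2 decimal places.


Welch's t-criterion for glass RI comparison:
Recovered mean = sum / n_r = 7.73344 / 5 = 1.546688
Control mean = sum / n_c = 7.73839 / 5 = 1.547678
Recovered sample variance s_r^2 = 6.2387e-07
Control sample variance s_c^2 = 1.0717e-07
Welch SE (unpooled) = sqrt(s_r^2/n_r + s_c^2/n_c) = sqrt(1.24774e-07 + 2.1434e-08) = sqrt(1.46208e-07) = 0.000382372
|mean_r - mean_c| = 0.00099
t = 0.00099 / 0.000382372 = 2.59

2.59


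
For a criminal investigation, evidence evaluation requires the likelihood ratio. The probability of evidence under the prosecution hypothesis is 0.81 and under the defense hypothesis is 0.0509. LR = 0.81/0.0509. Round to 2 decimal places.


Likelihood ratio calculation:
LR = P(E|Hp) / P(E|Hd)
LR = 0.81 / 0.0509
LR = 15.91

15.91


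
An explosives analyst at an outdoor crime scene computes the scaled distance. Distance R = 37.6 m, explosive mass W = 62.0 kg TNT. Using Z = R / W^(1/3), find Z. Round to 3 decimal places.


Scaled distance calculation:
W^(1/3) = 62.0^(1/3) = 3.957892
Z = R / W^(1/3) = 37.6 / 3.957892
Z = 9.500 m/kg^(1/3)

9.500


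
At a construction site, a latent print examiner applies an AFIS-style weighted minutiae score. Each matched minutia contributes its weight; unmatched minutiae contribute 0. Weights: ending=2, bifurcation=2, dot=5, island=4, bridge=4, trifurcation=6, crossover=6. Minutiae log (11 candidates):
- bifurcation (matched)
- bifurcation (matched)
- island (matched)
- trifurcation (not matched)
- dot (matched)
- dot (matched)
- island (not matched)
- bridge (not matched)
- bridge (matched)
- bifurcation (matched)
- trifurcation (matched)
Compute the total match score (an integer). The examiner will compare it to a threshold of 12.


Weighted minutiae match score:
  bifurcation: matched, +2 (running total 2)
  bifurcation: matched, +2 (running total 4)
  island: matched, +4 (running total 8)
  trifurcation: not matched, +0
  dot: matched, +5 (running total 13)
  dot: matched, +5 (running total 18)
  island: not matched, +0
  bridge: not matched, +0
  bridge: matched, +4 (running total 22)
  bifurcation: matched, +2 (running total 24)
  trifurcation: matched, +6 (running total 30)
Total score = 30
Threshold = 12; verdict = identification

30


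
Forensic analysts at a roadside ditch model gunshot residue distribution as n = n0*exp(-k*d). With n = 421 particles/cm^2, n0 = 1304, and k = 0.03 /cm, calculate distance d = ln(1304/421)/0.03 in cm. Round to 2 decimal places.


GSR distance calculation:
n0/n = 1304 / 421 = 3.097387
ln(n0/n) = 1.130559
d = 1.130559 / 0.03 = 37.69 cm

37.69


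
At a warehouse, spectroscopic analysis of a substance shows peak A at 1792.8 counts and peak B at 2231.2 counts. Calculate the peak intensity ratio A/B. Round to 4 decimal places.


Spectral peak ratio:
Peak A = 1792.8 counts
Peak B = 2231.2 counts
Ratio = 1792.8 / 2231.2 = 0.8035

0.8035


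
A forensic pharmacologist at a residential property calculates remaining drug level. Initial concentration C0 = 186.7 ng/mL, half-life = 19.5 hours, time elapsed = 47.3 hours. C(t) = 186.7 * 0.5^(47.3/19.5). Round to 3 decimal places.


Drug concentration decay:
Number of half-lives = t / t_half = 47.3 / 19.5 = 2.425641
Decay factor = 0.5^2.425641 = 0.18612697
C(t) = 186.7 * 0.18612697 = 34.750 ng/mL

34.750


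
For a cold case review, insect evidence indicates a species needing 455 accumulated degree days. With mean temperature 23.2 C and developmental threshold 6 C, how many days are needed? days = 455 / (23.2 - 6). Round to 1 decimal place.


Insect development time:
Effective temperature = avg_temp - T_base = 23.2 - 6 = 17.2 C
Days = ADD / effective_temp = 455 / 17.2 = 26.5 days

26.5


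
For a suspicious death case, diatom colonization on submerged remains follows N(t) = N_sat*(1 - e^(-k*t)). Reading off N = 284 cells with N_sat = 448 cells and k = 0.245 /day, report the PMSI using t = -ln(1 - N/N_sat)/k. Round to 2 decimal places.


PMSI from diatom colonization curve:
N / N_sat = 284 / 448 = 0.633929
1 - N/N_sat = 0.366071
ln(1 - N/N_sat) = -1.004928
t = -ln(1 - N/N_sat) / k = -(-1.004928) / 0.245 = 4.10 days

4.10


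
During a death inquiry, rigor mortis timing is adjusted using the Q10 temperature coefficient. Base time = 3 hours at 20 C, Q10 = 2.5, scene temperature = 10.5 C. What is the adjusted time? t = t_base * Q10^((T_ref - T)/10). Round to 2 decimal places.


Rigor mortis time adjustment:
Exponent = (T_ref - T_actual) / 10 = (20 - 10.5) / 10 = 0.95
Q10 factor = 2.5^0.95 = 2.38805
t_adjusted = 3 * 2.38805 = 7.16 hours

7.16


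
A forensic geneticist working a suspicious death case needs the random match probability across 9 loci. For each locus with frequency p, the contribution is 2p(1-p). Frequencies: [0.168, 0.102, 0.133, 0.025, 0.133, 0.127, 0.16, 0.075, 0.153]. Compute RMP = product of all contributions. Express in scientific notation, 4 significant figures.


Computing RMP for 9 loci:
Locus 1: 2 * 0.168 * 0.832 = 0.279552
Locus 2: 2 * 0.102 * 0.898 = 0.183192
Locus 3: 2 * 0.133 * 0.867 = 0.230622
Locus 4: 2 * 0.025 * 0.975 = 0.04875
Locus 5: 2 * 0.133 * 0.867 = 0.230622
Locus 6: 2 * 0.127 * 0.873 = 0.221742
Locus 7: 2 * 0.16 * 0.84 = 0.2688
Locus 8: 2 * 0.075 * 0.925 = 0.13875
Locus 9: 2 * 0.153 * 0.847 = 0.259182
RMP = 2.846e-07

2.846e-07


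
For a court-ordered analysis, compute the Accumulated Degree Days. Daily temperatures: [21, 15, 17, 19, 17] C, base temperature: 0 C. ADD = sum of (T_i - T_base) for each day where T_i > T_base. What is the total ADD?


Computing ADD day by day:
Day 1: max(0, 21 - 0) = 21
Day 2: max(0, 15 - 0) = 15
Day 3: max(0, 17 - 0) = 17
Day 4: max(0, 19 - 0) = 19
Day 5: max(0, 17 - 0) = 17
Total ADD = 89

89


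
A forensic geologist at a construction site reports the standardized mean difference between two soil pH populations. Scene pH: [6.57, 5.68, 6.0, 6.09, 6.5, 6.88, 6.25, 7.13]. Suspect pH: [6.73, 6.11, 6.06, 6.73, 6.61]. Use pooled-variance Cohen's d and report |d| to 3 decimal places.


Pooled-variance Cohen's d for soil pH comparison:
Scene mean = 51.1 / 8 = 6.3875
Suspect mean = 32.24 / 5 = 6.448
Scene sample variance s_s^2 = 0.228279
Suspect sample variance s_c^2 = 0.11252
Pooled variance = ((n_s-1)*s_s^2 + (n_c-1)*s_c^2) / (n_s + n_c - 2) = 0.186185
Pooled SD = sqrt(0.186185) = 0.431492
Mean difference = -0.0605
|d| = |-0.0605| / 0.431492 = 0.140

0.140


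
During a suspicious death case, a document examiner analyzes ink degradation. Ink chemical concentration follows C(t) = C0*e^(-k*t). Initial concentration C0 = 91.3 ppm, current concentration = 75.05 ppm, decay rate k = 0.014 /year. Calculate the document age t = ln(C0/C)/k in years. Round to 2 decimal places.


Document age estimation:
C0/C = 91.3 / 75.05 = 1.216522
ln(C0/C) = 0.195996
t = 0.195996 / 0.014 = 14.00 years

14.00


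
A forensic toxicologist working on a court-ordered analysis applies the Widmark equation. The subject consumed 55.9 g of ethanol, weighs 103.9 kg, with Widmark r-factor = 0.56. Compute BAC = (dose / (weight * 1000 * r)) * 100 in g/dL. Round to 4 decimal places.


Applying the Widmark formula:
BAC = (dose_g / (body_wt * 1000 * r)) * 100
Denominator = 103.9 * 1000 * 0.56 = 58184
BAC = (55.9 / 58184) * 100
BAC = 0.0961 g/dL

0.0961


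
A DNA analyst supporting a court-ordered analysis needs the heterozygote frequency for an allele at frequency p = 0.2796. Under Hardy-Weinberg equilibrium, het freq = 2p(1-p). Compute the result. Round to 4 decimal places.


Hardy-Weinberg heterozygote frequency:
q = 1 - p = 1 - 0.2796 = 0.7204
2pq = 2 * 0.2796 * 0.7204 = 0.4028

0.4028


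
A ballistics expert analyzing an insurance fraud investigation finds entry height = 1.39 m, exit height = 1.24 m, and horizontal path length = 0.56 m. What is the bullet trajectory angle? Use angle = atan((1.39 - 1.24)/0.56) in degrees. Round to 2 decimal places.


Bullet trajectory angle:
Height difference = 1.39 - 1.24 = 0.15 m
angle = atan(0.15 / 0.56)
angle = atan(0.267857)
angle = 15.00 degrees

15.00


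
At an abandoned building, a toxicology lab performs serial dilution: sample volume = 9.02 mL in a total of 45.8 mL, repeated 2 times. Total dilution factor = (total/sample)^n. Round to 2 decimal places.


Dilution factor calculation:
Single dilution = V_total / V_sample = 45.8 / 9.02 ≈ 5.077605
Number of dilutions = 2
Total DF = (45.8 / 9.02)^2 (full precision, rounded at the end) = 25.78

25.78


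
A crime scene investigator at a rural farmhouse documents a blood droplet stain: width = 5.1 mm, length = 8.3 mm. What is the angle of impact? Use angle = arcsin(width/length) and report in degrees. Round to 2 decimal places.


Blood spatter impact angle calculation:
width / length = 5.1 / 8.3 = 0.614458
angle = arcsin(0.614458)
angle = 37.91 degrees

37.91


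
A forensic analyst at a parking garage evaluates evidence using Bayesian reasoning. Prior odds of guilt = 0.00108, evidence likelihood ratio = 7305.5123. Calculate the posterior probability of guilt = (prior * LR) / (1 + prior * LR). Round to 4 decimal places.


Bayesian evidence evaluation:
Posterior odds = prior_odds * LR = 0.00108 * 7305.5123 = 7.889953
Posterior probability = posterior_odds / (1 + posterior_odds)
= 7.889953 / (1 + 7.889953)
= 7.889953 / 8.889953
= 0.8875

0.8875


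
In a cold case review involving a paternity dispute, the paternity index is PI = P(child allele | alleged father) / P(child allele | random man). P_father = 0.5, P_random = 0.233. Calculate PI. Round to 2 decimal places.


Paternity Index calculation:
PI = P(allele|father) / P(allele|random)
PI = 0.5 / 0.233
PI = 2.15

2.15


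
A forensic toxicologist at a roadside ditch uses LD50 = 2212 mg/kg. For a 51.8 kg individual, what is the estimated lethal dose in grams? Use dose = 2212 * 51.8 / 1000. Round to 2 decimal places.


Lethal dose calculation:
Lethal dose = LD50 * body_weight / 1000
= 2212 * 51.8 / 1000
= 114581.6 / 1000
= 114.58 g

114.58
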